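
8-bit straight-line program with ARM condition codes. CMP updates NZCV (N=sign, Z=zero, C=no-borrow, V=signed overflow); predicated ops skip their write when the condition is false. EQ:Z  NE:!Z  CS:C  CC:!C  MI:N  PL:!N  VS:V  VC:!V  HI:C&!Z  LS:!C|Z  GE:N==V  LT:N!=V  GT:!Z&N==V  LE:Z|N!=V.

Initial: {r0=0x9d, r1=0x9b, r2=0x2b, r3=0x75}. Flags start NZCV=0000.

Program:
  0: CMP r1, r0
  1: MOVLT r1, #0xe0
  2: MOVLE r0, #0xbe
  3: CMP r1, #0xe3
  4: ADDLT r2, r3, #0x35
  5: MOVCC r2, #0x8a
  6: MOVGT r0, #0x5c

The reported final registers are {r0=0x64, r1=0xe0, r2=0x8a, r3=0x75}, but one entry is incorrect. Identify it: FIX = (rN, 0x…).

0: ✓ CMP  NZCV=1000
1: ✓ MOVLT  r1←0xe0
2: ✓ MOVLE  r0←0xbe
3: ✓ CMP  NZCV=1000
4: ✓ ADDLT  r2←0xaa
5: ✓ MOVCC  r2←0x8a
6: · MOVGT

FIX = (r0, 0xbe)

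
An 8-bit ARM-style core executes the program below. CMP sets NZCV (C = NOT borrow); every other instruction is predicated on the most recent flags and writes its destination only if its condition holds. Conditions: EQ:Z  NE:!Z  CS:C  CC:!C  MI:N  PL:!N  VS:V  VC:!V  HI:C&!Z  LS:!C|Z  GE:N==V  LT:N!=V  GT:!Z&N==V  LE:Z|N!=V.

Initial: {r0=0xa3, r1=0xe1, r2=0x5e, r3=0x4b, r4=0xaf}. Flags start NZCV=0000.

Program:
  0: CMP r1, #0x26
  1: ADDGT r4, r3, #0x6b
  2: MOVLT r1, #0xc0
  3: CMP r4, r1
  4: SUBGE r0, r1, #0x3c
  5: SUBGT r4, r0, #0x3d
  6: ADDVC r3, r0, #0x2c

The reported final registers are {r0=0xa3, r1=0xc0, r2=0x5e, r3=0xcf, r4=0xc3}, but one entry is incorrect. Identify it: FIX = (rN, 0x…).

[0] flags=1010 → (cmp)
[1] flags=1010 GT?F → skip
[2] flags=1010 LT?T → r1=0xc0
[3] flags=1000 → (cmp)
[4] flags=1000 GE?F → skip
[5] flags=1000 GT?F → skip
[6] flags=1000 VC?T → r3=0xcf

FIX = (r4, 0xaf)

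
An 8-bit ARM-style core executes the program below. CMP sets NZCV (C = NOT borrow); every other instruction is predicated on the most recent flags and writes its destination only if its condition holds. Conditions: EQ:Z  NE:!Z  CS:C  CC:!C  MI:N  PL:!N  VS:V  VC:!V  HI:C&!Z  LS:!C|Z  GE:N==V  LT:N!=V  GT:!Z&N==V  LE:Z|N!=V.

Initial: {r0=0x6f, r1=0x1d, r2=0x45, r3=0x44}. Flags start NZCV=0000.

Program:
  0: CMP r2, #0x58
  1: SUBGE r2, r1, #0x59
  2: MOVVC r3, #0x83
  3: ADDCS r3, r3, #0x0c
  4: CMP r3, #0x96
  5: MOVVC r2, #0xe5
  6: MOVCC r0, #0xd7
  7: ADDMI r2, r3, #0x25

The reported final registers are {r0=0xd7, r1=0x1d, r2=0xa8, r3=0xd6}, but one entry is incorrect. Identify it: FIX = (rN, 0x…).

FIX = (r3, 0x83)

0: ✓ CMP  NZCV=1000
1: · SUBGE
2: ✓ MOVVC  r3←0x83
3: · ADDCS
4: ✓ CMP  NZCV=1000
5: ✓ MOVVC  r2←0xe5
6: ✓ MOVCC  r0←0xd7
7: ✓ ADDMI  r2←0xa8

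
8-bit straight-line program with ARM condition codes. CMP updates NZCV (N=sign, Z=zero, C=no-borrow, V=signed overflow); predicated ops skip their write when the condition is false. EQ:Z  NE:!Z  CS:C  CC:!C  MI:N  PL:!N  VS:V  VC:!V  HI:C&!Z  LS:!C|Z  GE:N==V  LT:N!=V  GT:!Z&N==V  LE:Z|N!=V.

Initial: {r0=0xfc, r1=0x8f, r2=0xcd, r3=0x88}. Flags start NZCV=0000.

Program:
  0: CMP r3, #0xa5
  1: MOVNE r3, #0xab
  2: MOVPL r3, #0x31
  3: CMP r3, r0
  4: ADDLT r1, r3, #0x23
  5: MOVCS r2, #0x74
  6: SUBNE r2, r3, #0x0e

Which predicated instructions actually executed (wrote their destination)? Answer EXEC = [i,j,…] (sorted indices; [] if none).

EXEC = [1,4,6]

[0] flags=1000 → (cmp)
[1] flags=1000 NE?T → r3=0xab
[2] flags=1000 PL?F → skip
[3] flags=1000 → (cmp)
[4] flags=1000 LT?T → r1=0xce
[5] flags=1000 CS?F → skip
[6] flags=1000 NE?T → r2=0x9d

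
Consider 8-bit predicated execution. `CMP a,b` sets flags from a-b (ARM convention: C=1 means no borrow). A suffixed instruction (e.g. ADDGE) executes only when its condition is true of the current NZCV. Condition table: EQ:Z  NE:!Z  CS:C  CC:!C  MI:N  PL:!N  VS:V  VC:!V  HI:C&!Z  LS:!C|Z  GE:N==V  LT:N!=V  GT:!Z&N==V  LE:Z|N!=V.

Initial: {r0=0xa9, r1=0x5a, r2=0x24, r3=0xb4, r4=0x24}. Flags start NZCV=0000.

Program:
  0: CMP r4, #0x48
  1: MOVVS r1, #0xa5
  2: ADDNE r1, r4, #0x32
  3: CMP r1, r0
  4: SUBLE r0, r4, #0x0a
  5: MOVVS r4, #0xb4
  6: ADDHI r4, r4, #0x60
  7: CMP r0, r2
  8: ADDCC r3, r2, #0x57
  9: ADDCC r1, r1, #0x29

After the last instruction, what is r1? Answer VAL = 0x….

VAL = 0x56

0: ✓ CMP  NZCV=1000
1: · MOVVS
2: ✓ ADDNE  r1←0x56
3: ✓ CMP  NZCV=1001
4: · SUBLE
5: ✓ MOVVS  r4←0xb4
6: · ADDHI
7: ✓ CMP  NZCV=1010
8: · ADDCC
9: · ADDCC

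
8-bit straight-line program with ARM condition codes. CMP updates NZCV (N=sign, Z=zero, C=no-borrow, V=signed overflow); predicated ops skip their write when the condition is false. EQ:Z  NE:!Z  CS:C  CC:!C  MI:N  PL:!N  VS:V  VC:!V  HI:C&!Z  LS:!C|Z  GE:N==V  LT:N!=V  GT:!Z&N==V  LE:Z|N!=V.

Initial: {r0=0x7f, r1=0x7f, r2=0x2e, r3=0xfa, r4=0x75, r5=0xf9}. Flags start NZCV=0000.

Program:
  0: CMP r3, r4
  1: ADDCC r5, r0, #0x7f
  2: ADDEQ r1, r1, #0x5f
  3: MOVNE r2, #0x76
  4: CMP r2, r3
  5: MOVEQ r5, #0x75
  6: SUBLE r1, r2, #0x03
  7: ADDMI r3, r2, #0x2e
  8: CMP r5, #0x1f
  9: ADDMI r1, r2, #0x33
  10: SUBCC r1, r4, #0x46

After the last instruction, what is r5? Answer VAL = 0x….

VAL = 0xf9

0: ✓ CMP  NZCV=1010
1: · ADDCC
2: · ADDEQ
3: ✓ MOVNE  r2←0x76
4: ✓ CMP  NZCV=0000
5: · MOVEQ
6: · SUBLE
7: · ADDMI
8: ✓ CMP  NZCV=1010
9: ✓ ADDMI  r1←0xa9
10: · SUBCC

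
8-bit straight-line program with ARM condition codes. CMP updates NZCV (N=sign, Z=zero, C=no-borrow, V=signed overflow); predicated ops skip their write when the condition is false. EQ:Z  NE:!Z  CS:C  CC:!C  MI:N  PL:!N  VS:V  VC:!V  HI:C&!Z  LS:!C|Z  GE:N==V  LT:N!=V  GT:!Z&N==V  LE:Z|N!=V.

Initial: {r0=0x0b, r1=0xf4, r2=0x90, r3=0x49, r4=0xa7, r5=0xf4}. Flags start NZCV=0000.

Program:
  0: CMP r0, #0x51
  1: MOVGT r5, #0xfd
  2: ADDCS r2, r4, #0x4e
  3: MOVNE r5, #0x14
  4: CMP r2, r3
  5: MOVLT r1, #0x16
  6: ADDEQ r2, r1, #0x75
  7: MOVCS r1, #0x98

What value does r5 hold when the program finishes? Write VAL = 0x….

[0] flags=1000 → (cmp)
[1] flags=1000 GT?F → skip
[2] flags=1000 CS?F → skip
[3] flags=1000 NE?T → r5=0x14
[4] flags=0011 → (cmp)
[5] flags=0011 LT?T → r1=0x16
[6] flags=0011 EQ?F → skip
[7] flags=0011 CS?T → r1=0x98

VAL = 0x14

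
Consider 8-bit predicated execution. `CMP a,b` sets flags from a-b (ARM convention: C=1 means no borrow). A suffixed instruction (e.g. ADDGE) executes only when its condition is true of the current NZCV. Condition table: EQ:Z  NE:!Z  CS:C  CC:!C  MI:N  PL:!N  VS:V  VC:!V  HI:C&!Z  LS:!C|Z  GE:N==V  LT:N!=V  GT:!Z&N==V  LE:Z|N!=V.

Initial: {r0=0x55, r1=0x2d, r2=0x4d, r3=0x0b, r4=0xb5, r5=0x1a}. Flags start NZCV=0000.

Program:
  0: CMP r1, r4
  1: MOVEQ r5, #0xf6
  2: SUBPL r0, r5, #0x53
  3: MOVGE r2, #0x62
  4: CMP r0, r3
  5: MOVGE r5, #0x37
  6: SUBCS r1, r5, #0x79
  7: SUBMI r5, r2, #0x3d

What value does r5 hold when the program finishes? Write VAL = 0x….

VAL = 0x25

[0] flags=0000 → (cmp)
[1] flags=0000 EQ?F → skip
[2] flags=0000 PL?T → r0=0xc7
[3] flags=0000 GE?T → r2=0x62
[4] flags=1010 → (cmp)
[5] flags=1010 GE?F → skip
[6] flags=1010 CS?T → r1=0xa1
[7] flags=1010 MI?T → r5=0x25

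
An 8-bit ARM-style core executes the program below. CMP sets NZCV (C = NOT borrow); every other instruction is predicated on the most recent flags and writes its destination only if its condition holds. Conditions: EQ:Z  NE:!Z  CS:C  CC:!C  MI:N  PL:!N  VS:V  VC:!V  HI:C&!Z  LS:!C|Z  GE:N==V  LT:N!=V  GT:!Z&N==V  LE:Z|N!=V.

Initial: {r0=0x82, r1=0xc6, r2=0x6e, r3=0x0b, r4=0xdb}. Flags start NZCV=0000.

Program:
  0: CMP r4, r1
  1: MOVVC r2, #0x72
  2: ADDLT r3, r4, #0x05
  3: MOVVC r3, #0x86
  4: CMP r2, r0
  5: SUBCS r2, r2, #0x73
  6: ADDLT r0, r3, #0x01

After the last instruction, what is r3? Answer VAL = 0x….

0: ✓ CMP  NZCV=0010
1: ✓ MOVVC  r2←0x72
2: · ADDLT
3: ✓ MOVVC  r3←0x86
4: ✓ CMP  NZCV=1001
5: · SUBCS
6: · ADDLT

VAL = 0x86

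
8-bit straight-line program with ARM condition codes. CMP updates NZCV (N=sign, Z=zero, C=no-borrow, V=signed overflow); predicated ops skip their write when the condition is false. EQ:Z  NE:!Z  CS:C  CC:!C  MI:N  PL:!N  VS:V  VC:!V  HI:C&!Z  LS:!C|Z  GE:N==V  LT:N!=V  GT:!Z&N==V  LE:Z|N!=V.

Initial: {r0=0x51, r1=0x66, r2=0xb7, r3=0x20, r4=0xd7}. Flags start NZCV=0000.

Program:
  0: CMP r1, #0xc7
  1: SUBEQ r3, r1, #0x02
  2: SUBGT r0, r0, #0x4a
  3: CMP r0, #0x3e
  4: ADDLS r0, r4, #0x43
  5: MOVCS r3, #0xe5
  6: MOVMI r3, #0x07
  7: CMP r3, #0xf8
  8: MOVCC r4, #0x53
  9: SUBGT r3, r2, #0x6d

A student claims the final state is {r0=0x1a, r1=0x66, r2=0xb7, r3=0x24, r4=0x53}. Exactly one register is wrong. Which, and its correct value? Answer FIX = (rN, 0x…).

0: ✓ CMP  NZCV=1001
1: · SUBEQ
2: ✓ SUBGT  r0←0x07
3: ✓ CMP  NZCV=1000
4: ✓ ADDLS  r0←0x1a
5: · MOVCS
6: ✓ MOVMI  r3←0x07
7: ✓ CMP  NZCV=0000
8: ✓ MOVCC  r4←0x53
9: ✓ SUBGT  r3←0x4a

FIX = (r3, 0x4a)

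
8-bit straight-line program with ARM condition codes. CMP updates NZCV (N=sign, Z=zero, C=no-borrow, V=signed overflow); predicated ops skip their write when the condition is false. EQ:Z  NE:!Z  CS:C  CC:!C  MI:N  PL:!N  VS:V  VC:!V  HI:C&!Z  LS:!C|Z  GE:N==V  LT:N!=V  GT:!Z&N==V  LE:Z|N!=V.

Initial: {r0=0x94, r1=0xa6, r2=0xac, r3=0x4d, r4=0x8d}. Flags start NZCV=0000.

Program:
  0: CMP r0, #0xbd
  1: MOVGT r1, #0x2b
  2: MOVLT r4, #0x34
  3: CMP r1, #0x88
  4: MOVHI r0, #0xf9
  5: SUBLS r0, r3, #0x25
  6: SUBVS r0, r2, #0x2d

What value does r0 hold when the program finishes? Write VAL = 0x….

[0] flags=1000 → (cmp)
[1] flags=1000 GT?F → skip
[2] flags=1000 LT?T → r4=0x34
[3] flags=0010 → (cmp)
[4] flags=0010 HI?T → r0=0xf9
[5] flags=0010 LS?F → skip
[6] flags=0010 VS?F → skip

VAL = 0xf9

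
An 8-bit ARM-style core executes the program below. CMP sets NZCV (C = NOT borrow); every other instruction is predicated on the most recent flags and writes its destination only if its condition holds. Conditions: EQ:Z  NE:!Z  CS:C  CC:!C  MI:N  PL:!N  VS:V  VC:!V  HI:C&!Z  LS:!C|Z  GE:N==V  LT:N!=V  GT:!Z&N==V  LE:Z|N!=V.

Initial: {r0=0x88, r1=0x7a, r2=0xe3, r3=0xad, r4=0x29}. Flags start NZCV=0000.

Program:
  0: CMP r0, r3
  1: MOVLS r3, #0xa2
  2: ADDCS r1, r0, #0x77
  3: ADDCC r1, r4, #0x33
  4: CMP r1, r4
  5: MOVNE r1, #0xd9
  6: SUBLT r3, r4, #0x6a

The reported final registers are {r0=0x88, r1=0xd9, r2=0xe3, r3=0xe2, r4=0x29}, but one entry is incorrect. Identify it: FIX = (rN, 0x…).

FIX = (r3, 0xa2)

[0] flags=1000 → (cmp)
[1] flags=1000 LS?T → r3=0xa2
[2] flags=1000 CS?F → skip
[3] flags=1000 CC?T → r1=0x5c
[4] flags=0010 → (cmp)
[5] flags=0010 NE?T → r1=0xd9
[6] flags=0010 LT?F → skip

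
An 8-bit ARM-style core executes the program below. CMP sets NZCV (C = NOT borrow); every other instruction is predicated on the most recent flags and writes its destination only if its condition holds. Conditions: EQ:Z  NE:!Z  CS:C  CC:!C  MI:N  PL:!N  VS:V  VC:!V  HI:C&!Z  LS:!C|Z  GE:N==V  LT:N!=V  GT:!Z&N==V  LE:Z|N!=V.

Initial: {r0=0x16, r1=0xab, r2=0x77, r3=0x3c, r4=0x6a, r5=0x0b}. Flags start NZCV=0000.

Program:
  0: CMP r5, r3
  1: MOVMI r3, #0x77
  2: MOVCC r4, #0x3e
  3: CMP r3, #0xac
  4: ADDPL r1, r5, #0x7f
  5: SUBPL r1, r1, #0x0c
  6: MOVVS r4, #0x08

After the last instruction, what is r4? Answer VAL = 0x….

[0] flags=1000 → (cmp)
[1] flags=1000 MI?T → r3=0x77
[2] flags=1000 CC?T → r4=0x3e
[3] flags=1001 → (cmp)
[4] flags=1001 PL?F → skip
[5] flags=1001 PL?F → skip
[6] flags=1001 VS?T → r4=0x08

VAL = 0x08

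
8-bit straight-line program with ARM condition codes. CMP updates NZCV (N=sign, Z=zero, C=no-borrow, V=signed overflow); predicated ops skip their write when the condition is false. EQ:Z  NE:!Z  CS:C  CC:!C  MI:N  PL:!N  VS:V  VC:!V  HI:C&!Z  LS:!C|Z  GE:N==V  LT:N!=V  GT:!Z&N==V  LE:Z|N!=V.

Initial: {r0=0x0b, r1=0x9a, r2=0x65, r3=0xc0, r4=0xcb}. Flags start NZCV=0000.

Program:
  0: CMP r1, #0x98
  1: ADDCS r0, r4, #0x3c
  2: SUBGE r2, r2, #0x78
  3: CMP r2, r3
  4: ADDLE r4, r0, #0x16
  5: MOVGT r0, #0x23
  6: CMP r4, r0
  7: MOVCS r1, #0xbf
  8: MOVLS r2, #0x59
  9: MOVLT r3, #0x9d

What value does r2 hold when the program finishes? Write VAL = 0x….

[0] flags=0010 → (cmp)
[1] flags=0010 CS?T → r0=0x07
[2] flags=0010 GE?T → r2=0xed
[3] flags=0010 → (cmp)
[4] flags=0010 LE?F → skip
[5] flags=0010 GT?T → r0=0x23
[6] flags=1010 → (cmp)
[7] flags=1010 CS?T → r1=0xbf
[8] flags=1010 LS?F → skip
[9] flags=1010 LT?T → r3=0x9d

VAL = 0xed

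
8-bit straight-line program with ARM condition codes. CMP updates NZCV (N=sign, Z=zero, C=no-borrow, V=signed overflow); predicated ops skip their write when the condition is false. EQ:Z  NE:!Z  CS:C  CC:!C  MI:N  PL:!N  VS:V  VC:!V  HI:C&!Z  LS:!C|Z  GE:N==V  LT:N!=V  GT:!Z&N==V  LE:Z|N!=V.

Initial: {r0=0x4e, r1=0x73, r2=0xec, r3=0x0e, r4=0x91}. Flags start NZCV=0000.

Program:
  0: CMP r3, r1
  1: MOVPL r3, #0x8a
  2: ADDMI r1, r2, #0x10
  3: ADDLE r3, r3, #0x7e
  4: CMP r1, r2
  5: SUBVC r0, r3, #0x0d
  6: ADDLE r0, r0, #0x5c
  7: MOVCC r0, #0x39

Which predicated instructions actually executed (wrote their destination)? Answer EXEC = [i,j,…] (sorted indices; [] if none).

0: ✓ CMP  NZCV=1000
1: · MOVPL
2: ✓ ADDMI  r1←0xfc
3: ✓ ADDLE  r3←0x8c
4: ✓ CMP  NZCV=0010
5: ✓ SUBVC  r0←0x7f
6: · ADDLE
7: · MOVCC

EXEC = [2,3,5]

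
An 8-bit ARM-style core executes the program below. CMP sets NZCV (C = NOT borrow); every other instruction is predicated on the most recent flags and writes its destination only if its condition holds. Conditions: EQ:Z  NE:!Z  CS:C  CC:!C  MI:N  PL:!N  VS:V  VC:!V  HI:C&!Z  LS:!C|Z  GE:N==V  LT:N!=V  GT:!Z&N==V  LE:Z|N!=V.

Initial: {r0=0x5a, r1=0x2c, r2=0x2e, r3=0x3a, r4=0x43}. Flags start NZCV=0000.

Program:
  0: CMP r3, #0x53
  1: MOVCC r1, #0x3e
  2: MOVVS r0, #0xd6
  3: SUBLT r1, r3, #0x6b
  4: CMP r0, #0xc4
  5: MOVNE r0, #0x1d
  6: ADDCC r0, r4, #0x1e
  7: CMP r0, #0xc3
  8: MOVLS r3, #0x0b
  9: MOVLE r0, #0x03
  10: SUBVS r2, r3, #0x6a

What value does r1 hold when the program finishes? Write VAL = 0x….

VAL = 0xcf

[0] flags=1000 → (cmp)
[1] flags=1000 CC?T → r1=0x3e
[2] flags=1000 VS?F → skip
[3] flags=1000 LT?T → r1=0xcf
[4] flags=1001 → (cmp)
[5] flags=1001 NE?T → r0=0x1d
[6] flags=1001 CC?T → r0=0x61
[7] flags=1001 → (cmp)
[8] flags=1001 LS?T → r3=0x0b
[9] flags=1001 LE?F → skip
[10] flags=1001 VS?T → r2=0xa1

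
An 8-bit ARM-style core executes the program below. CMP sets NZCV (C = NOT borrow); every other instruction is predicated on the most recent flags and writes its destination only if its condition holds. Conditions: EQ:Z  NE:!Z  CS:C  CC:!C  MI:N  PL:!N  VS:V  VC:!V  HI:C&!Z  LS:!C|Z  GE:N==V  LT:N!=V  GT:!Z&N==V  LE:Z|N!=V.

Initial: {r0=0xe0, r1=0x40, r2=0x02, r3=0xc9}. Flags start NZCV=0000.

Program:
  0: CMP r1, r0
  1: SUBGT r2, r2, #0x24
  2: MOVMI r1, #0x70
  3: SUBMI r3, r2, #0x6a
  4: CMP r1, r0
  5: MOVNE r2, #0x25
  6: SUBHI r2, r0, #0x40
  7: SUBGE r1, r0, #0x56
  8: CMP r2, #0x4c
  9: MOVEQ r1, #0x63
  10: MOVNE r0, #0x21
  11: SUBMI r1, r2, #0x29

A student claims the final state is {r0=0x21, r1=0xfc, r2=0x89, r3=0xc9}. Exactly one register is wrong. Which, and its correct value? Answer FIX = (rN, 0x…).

FIX = (r2, 0x25)

0: ✓ CMP  NZCV=0000
1: ✓ SUBGT  r2←0xde
2: · MOVMI
3: · SUBMI
4: ✓ CMP  NZCV=0000
5: ✓ MOVNE  r2←0x25
6: · SUBHI
7: ✓ SUBGE  r1←0x8a
8: ✓ CMP  NZCV=1000
9: · MOVEQ
10: ✓ MOVNE  r0←0x21
11: ✓ SUBMI  r1←0xfc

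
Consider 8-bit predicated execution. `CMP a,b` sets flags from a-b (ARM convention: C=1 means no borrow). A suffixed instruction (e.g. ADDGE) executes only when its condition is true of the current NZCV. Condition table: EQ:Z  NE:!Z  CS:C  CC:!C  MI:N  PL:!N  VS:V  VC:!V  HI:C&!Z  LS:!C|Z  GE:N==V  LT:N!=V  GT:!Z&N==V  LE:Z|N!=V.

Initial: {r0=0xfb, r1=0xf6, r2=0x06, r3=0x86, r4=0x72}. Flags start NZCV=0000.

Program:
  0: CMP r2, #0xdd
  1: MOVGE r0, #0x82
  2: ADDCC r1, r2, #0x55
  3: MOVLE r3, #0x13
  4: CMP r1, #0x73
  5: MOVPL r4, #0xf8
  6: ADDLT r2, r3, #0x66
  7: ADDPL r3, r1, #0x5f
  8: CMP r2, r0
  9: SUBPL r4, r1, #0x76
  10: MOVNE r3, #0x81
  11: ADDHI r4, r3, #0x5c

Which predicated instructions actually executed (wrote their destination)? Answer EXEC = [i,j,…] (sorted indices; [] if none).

EXEC = [1,2,6,9,10,11]

0: ✓ CMP  NZCV=0000
1: ✓ MOVGE  r0←0x82
2: ✓ ADDCC  r1←0x5b
3: · MOVLE
4: ✓ CMP  NZCV=1000
5: · MOVPL
6: ✓ ADDLT  r2←0xec
7: · ADDPL
8: ✓ CMP  NZCV=0010
9: ✓ SUBPL  r4←0xe5
10: ✓ MOVNE  r3←0x81
11: ✓ ADDHI  r4←0xdd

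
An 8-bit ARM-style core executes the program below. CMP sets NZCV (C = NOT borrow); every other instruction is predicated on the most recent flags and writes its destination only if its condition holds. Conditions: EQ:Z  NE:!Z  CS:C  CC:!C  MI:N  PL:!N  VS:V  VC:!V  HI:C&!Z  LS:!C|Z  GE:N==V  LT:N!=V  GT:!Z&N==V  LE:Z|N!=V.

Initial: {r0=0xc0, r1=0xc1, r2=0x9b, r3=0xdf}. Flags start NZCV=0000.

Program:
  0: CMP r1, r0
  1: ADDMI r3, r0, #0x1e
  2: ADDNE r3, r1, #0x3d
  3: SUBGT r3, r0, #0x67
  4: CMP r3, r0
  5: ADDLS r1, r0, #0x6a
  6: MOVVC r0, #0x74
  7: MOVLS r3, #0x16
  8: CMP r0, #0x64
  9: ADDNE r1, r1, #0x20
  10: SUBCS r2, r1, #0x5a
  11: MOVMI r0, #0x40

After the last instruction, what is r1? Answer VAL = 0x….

VAL = 0x4a

0: ✓ CMP  NZCV=0010
1: · ADDMI
2: ✓ ADDNE  r3←0xfe
3: ✓ SUBGT  r3←0x59
4: ✓ CMP  NZCV=1001
5: ✓ ADDLS  r1←0x2a
6: · MOVVC
7: ✓ MOVLS  r3←0x16
8: ✓ CMP  NZCV=0011
9: ✓ ADDNE  r1←0x4a
10: ✓ SUBCS  r2←0xf0
11: · MOVMI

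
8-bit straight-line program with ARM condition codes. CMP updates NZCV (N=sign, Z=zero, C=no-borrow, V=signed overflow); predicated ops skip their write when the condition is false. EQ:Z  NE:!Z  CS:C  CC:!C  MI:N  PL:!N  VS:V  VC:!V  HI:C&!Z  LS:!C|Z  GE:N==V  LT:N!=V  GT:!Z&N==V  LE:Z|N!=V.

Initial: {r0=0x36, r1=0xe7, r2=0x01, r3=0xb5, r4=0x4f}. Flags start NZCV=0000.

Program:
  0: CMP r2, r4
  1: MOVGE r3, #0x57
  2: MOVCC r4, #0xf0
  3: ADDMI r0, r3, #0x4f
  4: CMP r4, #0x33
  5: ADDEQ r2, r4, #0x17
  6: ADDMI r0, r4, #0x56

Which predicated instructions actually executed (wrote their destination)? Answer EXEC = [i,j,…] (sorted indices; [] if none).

EXEC = [2,3,6]

0: ✓ CMP  NZCV=1000
1: · MOVGE
2: ✓ MOVCC  r4←0xf0
3: ✓ ADDMI  r0←0x04
4: ✓ CMP  NZCV=1010
5: · ADDEQ
6: ✓ ADDMI  r0←0x46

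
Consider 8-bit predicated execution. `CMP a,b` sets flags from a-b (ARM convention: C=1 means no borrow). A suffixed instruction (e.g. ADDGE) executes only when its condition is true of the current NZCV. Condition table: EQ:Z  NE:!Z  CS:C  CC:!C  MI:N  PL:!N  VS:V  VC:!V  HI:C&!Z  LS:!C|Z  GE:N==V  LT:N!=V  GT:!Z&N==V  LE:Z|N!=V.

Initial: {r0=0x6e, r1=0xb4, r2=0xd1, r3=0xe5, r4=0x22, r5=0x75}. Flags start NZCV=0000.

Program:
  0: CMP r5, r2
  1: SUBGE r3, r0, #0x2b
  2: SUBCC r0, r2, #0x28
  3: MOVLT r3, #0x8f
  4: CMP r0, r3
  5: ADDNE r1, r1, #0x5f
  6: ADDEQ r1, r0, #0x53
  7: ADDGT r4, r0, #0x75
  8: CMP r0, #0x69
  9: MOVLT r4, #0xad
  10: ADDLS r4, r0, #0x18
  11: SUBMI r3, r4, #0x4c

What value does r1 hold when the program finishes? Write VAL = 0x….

VAL = 0x13

[0] flags=1001 → (cmp)
[1] flags=1001 GE?T → r3=0x43
[2] flags=1001 CC?T → r0=0xa9
[3] flags=1001 LT?F → skip
[4] flags=0011 → (cmp)
[5] flags=0011 NE?T → r1=0x13
[6] flags=0011 EQ?F → skip
[7] flags=0011 GT?F → skip
[8] flags=0011 → (cmp)
[9] flags=0011 LT?T → r4=0xad
[10] flags=0011 LS?F → skip
[11] flags=0011 MI?F → skip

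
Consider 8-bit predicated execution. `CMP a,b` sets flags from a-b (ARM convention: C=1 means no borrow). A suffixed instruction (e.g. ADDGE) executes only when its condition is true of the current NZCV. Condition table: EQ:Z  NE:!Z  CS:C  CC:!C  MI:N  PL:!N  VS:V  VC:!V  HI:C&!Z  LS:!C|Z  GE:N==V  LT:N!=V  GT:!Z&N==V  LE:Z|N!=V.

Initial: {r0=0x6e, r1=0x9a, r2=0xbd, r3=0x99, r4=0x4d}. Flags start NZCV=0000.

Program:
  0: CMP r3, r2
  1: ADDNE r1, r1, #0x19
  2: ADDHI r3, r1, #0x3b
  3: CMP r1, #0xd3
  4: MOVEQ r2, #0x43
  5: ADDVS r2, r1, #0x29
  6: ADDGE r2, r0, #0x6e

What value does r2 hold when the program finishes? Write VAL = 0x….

[0] flags=1000 → (cmp)
[1] flags=1000 NE?T → r1=0xb3
[2] flags=1000 HI?F → skip
[3] flags=1000 → (cmp)
[4] flags=1000 EQ?F → skip
[5] flags=1000 VS?F → skip
[6] flags=1000 GE?F → skip

VAL = 0xbd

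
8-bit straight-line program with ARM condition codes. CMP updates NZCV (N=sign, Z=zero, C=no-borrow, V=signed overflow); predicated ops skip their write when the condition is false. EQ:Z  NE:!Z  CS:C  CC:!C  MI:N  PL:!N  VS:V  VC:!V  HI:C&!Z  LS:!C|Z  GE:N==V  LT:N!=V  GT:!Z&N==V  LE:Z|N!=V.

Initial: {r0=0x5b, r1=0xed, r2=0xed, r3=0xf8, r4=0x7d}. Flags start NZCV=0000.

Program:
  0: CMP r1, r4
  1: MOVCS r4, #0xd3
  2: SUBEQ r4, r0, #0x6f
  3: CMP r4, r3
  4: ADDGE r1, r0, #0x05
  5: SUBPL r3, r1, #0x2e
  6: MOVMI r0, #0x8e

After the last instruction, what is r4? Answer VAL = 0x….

0: ✓ CMP  NZCV=0011
1: ✓ MOVCS  r4←0xd3
2: · SUBEQ
3: ✓ CMP  NZCV=1000
4: · ADDGE
5: · SUBPL
6: ✓ MOVMI  r0←0x8e

VAL = 0xd3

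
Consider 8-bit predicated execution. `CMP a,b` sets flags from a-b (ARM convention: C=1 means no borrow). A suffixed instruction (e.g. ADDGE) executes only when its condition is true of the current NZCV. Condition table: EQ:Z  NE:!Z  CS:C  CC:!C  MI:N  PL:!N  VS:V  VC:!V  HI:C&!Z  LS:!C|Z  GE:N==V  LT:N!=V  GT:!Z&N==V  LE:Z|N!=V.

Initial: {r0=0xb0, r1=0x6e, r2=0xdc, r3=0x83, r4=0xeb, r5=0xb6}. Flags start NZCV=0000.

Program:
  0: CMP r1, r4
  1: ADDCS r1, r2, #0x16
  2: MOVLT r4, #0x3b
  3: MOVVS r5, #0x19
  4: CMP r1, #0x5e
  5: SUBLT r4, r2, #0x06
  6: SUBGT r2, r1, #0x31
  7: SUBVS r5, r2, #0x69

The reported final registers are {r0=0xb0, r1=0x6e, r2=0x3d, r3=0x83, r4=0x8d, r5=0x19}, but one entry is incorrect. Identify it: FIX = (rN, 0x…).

FIX = (r4, 0xeb)

[0] flags=1001 → (cmp)
[1] flags=1001 CS?F → skip
[2] flags=1001 LT?F → skip
[3] flags=1001 VS?T → r5=0x19
[4] flags=0010 → (cmp)
[5] flags=0010 LT?F → skip
[6] flags=0010 GT?T → r2=0x3d
[7] flags=0010 VS?F → skip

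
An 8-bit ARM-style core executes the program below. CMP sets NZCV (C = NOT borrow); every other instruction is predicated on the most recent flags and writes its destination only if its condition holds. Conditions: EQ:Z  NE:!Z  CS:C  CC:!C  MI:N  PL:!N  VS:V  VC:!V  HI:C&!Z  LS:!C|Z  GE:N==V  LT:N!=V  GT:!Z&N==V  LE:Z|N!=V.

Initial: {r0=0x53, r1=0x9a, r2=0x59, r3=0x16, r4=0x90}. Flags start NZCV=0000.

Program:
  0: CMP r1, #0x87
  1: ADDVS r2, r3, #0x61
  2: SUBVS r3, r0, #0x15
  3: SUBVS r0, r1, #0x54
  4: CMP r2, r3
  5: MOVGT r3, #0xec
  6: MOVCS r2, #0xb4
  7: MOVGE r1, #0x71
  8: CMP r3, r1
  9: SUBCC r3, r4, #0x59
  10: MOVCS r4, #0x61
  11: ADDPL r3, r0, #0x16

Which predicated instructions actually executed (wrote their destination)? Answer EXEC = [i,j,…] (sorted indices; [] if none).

0: ✓ CMP  NZCV=0010
1: · ADDVS
2: · SUBVS
3: · SUBVS
4: ✓ CMP  NZCV=0010
5: ✓ MOVGT  r3←0xec
6: ✓ MOVCS  r2←0xb4
7: ✓ MOVGE  r1←0x71
8: ✓ CMP  NZCV=0011
9: · SUBCC
10: ✓ MOVCS  r4←0x61
11: ✓ ADDPL  r3←0x69

EXEC = [5,6,7,10,11]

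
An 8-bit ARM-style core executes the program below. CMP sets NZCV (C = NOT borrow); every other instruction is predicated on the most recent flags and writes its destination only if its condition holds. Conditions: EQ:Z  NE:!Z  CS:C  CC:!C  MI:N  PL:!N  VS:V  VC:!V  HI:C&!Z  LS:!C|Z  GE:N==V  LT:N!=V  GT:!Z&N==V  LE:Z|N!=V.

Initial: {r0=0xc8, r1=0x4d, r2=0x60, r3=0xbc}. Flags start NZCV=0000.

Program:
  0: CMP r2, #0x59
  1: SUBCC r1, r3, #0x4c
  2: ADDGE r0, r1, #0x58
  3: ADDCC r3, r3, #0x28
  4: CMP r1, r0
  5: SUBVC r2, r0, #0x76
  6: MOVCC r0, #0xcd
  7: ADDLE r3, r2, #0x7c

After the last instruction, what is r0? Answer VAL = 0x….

VAL = 0xcd

[0] flags=0010 → (cmp)
[1] flags=0010 CC?F → skip
[2] flags=0010 GE?T → r0=0xa5
[3] flags=0010 CC?F → skip
[4] flags=1001 → (cmp)
[5] flags=1001 VC?F → skip
[6] flags=1001 CC?T → r0=0xcd
[7] flags=1001 LE?F → skip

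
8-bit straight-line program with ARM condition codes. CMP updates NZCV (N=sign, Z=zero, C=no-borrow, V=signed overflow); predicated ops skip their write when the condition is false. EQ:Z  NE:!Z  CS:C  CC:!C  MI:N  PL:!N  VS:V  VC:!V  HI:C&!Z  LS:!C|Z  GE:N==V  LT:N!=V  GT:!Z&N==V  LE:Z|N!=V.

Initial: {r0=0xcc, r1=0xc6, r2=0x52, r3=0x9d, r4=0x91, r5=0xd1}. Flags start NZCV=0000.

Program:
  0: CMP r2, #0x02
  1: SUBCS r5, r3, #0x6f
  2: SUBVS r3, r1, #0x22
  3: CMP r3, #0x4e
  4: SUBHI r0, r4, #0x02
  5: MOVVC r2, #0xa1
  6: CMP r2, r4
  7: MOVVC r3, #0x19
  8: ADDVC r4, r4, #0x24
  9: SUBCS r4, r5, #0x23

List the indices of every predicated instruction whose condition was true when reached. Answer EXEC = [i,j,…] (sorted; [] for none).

EXEC = [1,4]

0: ✓ CMP  NZCV=0010
1: ✓ SUBCS  r5←0x2e
2: · SUBVS
3: ✓ CMP  NZCV=0011
4: ✓ SUBHI  r0←0x8f
5: · MOVVC
6: ✓ CMP  NZCV=1001
7: · MOVVC
8: · ADDVC
9: · SUBCS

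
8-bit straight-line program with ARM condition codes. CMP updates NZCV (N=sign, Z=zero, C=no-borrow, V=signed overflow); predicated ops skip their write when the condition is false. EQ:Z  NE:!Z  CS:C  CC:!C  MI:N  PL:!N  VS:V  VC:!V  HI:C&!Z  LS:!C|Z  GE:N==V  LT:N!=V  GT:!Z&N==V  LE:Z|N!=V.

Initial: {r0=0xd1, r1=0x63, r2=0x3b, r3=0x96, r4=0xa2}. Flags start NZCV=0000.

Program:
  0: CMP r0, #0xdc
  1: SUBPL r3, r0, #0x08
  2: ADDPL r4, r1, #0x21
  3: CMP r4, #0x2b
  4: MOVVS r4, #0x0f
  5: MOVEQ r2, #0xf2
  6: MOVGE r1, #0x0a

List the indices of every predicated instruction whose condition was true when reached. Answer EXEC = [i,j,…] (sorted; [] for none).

EXEC = [4]

0: ✓ CMP  NZCV=1000
1: · SUBPL
2: · ADDPL
3: ✓ CMP  NZCV=0011
4: ✓ MOVVS  r4←0x0f
5: · MOVEQ
6: · MOVGE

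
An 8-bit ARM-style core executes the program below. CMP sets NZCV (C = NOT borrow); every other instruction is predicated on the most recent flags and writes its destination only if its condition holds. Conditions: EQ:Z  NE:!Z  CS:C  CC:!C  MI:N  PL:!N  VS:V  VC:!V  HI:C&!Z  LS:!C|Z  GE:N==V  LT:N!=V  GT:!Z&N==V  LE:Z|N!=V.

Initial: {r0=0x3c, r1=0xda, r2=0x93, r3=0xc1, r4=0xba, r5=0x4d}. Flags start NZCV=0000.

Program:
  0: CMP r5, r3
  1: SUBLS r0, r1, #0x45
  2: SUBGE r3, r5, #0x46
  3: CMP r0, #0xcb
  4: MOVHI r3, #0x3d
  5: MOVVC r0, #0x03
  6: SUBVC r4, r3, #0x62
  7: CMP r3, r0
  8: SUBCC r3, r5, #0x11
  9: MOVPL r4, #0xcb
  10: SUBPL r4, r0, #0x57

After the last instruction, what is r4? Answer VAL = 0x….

VAL = 0xac

[0] flags=1001 → (cmp)
[1] flags=1001 LS?T → r0=0x95
[2] flags=1001 GE?T → r3=0x07
[3] flags=1000 → (cmp)
[4] flags=1000 HI?F → skip
[5] flags=1000 VC?T → r0=0x03
[6] flags=1000 VC?T → r4=0xa5
[7] flags=0010 → (cmp)
[8] flags=0010 CC?F → skip
[9] flags=0010 PL?T → r4=0xcb
[10] flags=0010 PL?T → r4=0xac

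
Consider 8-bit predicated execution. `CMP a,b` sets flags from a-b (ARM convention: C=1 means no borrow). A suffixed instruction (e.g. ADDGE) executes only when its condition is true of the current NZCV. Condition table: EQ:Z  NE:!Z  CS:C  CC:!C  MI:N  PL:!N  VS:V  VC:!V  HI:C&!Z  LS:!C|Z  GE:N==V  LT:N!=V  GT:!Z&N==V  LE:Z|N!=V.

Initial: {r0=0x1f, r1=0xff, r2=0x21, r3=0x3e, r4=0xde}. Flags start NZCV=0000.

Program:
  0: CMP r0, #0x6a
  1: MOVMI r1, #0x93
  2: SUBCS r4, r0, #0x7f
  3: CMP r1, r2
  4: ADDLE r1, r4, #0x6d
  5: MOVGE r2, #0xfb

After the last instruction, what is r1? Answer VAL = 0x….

0: ✓ CMP  NZCV=1000
1: ✓ MOVMI  r1←0x93
2: · SUBCS
3: ✓ CMP  NZCV=0011
4: ✓ ADDLE  r1←0x4b
5: · MOVGE

VAL = 0x4b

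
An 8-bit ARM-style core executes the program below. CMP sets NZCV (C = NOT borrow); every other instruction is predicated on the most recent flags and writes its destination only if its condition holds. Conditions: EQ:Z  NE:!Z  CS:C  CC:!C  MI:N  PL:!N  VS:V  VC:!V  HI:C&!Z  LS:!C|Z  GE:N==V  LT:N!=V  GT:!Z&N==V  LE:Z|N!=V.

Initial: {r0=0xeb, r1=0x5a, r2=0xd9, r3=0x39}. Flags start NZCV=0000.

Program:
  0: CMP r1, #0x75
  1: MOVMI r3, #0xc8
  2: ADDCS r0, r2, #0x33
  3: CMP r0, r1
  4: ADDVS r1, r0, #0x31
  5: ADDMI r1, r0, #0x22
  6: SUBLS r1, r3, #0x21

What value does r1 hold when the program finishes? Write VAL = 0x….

VAL = 0x0d

[0] flags=1000 → (cmp)
[1] flags=1000 MI?T → r3=0xc8
[2] flags=1000 CS?F → skip
[3] flags=1010 → (cmp)
[4] flags=1010 VS?F → skip
[5] flags=1010 MI?T → r1=0x0d
[6] flags=1010 LS?F → skip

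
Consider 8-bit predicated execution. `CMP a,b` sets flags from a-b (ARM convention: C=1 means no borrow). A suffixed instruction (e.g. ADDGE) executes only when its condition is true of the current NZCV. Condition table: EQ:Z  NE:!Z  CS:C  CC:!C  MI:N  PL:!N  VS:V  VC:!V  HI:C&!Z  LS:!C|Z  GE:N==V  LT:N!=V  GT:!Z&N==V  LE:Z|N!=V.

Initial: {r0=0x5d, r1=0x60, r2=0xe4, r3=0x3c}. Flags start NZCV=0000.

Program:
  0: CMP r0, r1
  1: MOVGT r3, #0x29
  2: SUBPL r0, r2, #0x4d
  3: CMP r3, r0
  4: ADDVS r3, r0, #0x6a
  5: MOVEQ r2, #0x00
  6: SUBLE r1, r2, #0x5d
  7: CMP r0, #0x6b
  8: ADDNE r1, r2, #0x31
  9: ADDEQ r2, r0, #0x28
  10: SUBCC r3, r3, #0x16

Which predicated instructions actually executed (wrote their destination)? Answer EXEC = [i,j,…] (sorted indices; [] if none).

[0] flags=1000 → (cmp)
[1] flags=1000 GT?F → skip
[2] flags=1000 PL?F → skip
[3] flags=1000 → (cmp)
[4] flags=1000 VS?F → skip
[5] flags=1000 EQ?F → skip
[6] flags=1000 LE?T → r1=0x87
[7] flags=1000 → (cmp)
[8] flags=1000 NE?T → r1=0x15
[9] flags=1000 EQ?F → skip
[10] flags=1000 CC?T → r3=0x26

EXEC = [6,8,10]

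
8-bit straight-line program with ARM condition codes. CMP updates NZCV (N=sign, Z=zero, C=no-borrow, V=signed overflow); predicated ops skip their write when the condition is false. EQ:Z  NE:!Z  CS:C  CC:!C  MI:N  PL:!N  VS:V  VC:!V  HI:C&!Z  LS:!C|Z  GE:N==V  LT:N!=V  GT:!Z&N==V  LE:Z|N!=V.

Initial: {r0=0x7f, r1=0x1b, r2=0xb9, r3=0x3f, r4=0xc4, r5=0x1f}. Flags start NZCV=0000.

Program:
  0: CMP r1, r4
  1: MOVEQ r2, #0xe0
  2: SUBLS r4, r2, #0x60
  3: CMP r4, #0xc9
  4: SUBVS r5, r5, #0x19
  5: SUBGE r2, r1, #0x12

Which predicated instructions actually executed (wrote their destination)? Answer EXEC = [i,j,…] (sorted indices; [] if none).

EXEC = [2,4,5]

0: ✓ CMP  NZCV=0000
1: · MOVEQ
2: ✓ SUBLS  r4←0x59
3: ✓ CMP  NZCV=1001
4: ✓ SUBVS  r5←0x06
5: ✓ SUBGE  r2←0x09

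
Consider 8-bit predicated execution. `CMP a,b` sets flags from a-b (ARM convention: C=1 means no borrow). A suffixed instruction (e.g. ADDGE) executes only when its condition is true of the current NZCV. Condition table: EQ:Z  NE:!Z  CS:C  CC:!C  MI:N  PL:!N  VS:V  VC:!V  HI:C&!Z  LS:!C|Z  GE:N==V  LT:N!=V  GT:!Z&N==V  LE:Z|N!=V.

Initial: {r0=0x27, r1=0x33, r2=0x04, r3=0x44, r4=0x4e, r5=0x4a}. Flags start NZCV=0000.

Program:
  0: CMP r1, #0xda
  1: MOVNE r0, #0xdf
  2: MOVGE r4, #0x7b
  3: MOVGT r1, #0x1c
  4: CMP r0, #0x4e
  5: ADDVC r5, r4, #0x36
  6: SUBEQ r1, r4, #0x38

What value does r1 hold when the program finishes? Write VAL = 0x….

VAL = 0x1c

0: ✓ CMP  NZCV=0000
1: ✓ MOVNE  r0←0xdf
2: ✓ MOVGE  r4←0x7b
3: ✓ MOVGT  r1←0x1c
4: ✓ CMP  NZCV=1010
5: ✓ ADDVC  r5←0xb1
6: · SUBEQ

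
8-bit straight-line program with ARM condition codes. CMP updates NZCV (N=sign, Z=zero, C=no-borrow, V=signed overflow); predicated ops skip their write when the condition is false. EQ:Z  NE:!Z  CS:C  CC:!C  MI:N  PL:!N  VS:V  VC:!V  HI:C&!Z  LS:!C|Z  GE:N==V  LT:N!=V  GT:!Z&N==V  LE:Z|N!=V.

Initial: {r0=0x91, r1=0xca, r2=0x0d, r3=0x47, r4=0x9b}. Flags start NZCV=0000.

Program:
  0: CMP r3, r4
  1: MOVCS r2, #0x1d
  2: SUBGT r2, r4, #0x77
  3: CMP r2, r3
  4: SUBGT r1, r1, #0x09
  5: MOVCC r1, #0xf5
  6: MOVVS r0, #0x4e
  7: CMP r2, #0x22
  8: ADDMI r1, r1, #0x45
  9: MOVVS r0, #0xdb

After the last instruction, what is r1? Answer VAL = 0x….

VAL = 0xf5

0: ✓ CMP  NZCV=1001
1: · MOVCS
2: ✓ SUBGT  r2←0x24
3: ✓ CMP  NZCV=1000
4: · SUBGT
5: ✓ MOVCC  r1←0xf5
6: · MOVVS
7: ✓ CMP  NZCV=0010
8: · ADDMI
9: · MOVVS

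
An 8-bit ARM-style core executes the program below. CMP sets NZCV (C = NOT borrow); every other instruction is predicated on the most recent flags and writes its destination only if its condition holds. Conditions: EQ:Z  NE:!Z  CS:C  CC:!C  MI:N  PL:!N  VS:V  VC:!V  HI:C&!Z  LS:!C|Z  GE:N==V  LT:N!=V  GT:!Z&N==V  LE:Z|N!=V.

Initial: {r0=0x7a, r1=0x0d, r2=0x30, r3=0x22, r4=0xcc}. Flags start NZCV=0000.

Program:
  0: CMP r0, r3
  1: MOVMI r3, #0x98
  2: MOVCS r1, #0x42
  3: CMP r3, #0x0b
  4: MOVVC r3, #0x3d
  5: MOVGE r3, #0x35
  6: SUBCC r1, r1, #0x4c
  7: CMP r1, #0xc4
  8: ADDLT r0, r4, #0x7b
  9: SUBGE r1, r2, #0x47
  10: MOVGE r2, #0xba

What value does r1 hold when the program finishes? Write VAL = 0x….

[0] flags=0010 → (cmp)
[1] flags=0010 MI?F → skip
[2] flags=0010 CS?T → r1=0x42
[3] flags=0010 → (cmp)
[4] flags=0010 VC?T → r3=0x3d
[5] flags=0010 GE?T → r3=0x35
[6] flags=0010 CC?F → skip
[7] flags=0000 → (cmp)
[8] flags=0000 LT?F → skip
[9] flags=0000 GE?T → r1=0xe9
[10] flags=0000 GE?T → r2=0xba

VAL = 0xe9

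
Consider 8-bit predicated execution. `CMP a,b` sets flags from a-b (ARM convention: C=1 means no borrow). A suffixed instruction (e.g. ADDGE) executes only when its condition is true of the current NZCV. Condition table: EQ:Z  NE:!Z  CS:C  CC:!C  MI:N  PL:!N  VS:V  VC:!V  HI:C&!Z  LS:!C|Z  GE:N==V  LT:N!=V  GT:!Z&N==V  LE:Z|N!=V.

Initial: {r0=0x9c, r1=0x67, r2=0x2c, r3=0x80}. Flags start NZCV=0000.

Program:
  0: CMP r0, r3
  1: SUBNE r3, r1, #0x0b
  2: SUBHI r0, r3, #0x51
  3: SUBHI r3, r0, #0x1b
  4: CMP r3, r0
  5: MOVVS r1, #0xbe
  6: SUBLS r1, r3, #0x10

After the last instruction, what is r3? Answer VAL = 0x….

0: ✓ CMP  NZCV=0010
1: ✓ SUBNE  r3←0x5c
2: ✓ SUBHI  r0←0x0b
3: ✓ SUBHI  r3←0xf0
4: ✓ CMP  NZCV=1010
5: · MOVVS
6: · SUBLS

VAL = 0xf0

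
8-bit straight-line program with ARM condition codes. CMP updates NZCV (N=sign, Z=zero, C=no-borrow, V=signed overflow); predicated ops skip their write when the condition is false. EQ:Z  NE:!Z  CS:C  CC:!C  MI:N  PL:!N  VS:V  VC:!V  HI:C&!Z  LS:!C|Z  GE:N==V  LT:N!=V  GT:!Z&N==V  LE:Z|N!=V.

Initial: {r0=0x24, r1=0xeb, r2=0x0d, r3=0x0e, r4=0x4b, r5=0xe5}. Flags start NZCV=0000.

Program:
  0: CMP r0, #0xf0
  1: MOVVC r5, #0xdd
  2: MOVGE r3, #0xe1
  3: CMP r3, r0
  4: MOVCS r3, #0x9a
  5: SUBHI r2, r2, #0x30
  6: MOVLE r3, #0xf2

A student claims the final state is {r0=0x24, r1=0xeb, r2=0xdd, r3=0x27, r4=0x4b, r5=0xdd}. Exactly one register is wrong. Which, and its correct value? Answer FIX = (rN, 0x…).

0: ✓ CMP  NZCV=0000
1: ✓ MOVVC  r5←0xdd
2: ✓ MOVGE  r3←0xe1
3: ✓ CMP  NZCV=1010
4: ✓ MOVCS  r3←0x9a
5: ✓ SUBHI  r2←0xdd
6: ✓ MOVLE  r3←0xf2

FIX = (r3, 0xf2)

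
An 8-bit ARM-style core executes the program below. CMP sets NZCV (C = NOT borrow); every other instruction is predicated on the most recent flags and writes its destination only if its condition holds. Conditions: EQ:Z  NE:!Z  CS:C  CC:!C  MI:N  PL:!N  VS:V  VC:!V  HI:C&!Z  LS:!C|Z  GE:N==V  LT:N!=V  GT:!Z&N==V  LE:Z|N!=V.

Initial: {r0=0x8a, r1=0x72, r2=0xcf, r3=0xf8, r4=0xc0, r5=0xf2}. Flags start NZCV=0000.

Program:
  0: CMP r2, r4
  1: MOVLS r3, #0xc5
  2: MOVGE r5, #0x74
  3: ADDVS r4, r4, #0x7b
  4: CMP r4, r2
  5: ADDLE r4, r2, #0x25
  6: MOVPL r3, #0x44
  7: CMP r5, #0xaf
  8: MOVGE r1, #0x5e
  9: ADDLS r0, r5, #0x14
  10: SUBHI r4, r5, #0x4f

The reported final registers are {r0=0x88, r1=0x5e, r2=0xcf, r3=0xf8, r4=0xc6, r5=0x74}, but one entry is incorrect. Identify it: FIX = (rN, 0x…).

[0] flags=0010 → (cmp)
[1] flags=0010 LS?F → skip
[2] flags=0010 GE?T → r5=0x74
[3] flags=0010 VS?F → skip
[4] flags=1000 → (cmp)
[5] flags=1000 LE?T → r4=0xf4
[6] flags=1000 PL?F → skip
[7] flags=1001 → (cmp)
[8] flags=1001 GE?T → r1=0x5e
[9] flags=1001 LS?T → r0=0x88
[10] flags=1001 HI?F → skip

FIX = (r4, 0xf4)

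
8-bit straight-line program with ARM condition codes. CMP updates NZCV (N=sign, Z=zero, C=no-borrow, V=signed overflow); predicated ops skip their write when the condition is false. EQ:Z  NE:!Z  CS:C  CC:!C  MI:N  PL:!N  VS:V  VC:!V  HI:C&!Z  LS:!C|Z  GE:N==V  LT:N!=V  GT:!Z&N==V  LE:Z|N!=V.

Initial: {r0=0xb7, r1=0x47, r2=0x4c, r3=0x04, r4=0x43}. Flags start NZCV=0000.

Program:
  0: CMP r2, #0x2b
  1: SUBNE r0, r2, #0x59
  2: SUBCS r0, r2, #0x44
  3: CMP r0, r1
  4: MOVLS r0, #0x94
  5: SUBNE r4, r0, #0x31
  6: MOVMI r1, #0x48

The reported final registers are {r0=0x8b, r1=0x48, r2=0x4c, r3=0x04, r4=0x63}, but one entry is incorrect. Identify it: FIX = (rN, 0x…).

[0] flags=0010 → (cmp)
[1] flags=0010 NE?T → r0=0xf3
[2] flags=0010 CS?T → r0=0x08
[3] flags=1000 → (cmp)
[4] flags=1000 LS?T → r0=0x94
[5] flags=1000 NE?T → r4=0x63
[6] flags=1000 MI?T → r1=0x48

FIX = (r0, 0x94)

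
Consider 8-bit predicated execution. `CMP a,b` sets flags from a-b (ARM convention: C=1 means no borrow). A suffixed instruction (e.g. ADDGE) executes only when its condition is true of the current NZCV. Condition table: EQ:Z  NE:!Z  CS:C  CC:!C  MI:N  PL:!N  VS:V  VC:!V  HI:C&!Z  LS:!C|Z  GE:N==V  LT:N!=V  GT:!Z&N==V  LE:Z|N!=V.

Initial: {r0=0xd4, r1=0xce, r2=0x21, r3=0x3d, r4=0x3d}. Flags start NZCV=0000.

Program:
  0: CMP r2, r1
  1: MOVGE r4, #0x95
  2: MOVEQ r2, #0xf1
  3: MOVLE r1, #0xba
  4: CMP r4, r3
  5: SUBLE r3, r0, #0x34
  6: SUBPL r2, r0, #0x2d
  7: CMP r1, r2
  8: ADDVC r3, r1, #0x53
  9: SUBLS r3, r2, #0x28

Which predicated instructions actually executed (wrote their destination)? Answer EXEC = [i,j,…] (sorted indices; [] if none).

[0] flags=0000 → (cmp)
[1] flags=0000 GE?T → r4=0x95
[2] flags=0000 EQ?F → skip
[3] flags=0000 LE?F → skip
[4] flags=0011 → (cmp)
[5] flags=0011 LE?T → r3=0xa0
[6] flags=0011 PL?T → r2=0xa7
[7] flags=0010 → (cmp)
[8] flags=0010 VC?T → r3=0x21
[9] flags=0010 LS?F → skip

EXEC = [1,5,6,8]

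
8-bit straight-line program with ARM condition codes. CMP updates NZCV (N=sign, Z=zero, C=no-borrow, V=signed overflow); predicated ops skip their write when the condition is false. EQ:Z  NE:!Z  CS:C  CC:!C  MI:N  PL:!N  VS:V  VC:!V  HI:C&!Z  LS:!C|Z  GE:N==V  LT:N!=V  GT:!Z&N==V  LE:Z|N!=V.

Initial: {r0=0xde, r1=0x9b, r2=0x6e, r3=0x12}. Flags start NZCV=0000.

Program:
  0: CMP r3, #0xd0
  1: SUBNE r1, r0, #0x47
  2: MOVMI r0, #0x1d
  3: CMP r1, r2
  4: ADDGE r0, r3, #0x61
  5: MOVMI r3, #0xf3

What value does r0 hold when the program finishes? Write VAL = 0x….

0: ✓ CMP  NZCV=0000
1: ✓ SUBNE  r1←0x97
2: · MOVMI
3: ✓ CMP  NZCV=0011
4: · ADDGE
5: · MOVMI

VAL = 0xde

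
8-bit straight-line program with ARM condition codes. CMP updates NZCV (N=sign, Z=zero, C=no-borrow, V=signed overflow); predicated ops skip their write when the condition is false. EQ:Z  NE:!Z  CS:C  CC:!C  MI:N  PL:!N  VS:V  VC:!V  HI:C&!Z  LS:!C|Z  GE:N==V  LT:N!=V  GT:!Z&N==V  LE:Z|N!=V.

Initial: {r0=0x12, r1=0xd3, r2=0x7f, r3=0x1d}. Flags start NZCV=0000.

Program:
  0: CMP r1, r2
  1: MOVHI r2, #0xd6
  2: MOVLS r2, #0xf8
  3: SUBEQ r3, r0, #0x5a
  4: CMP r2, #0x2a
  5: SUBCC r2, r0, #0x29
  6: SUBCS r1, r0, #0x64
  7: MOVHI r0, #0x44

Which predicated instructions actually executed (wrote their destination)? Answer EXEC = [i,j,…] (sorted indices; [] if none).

EXEC = [1,6,7]

[0] flags=0011 → (cmp)
[1] flags=0011 HI?T → r2=0xd6
[2] flags=0011 LS?F → skip
[3] flags=0011 EQ?F → skip
[4] flags=1010 → (cmp)
[5] flags=1010 CC?F → skip
[6] flags=1010 CS?T → r1=0xae
[7] flags=1010 HI?T → r0=0x44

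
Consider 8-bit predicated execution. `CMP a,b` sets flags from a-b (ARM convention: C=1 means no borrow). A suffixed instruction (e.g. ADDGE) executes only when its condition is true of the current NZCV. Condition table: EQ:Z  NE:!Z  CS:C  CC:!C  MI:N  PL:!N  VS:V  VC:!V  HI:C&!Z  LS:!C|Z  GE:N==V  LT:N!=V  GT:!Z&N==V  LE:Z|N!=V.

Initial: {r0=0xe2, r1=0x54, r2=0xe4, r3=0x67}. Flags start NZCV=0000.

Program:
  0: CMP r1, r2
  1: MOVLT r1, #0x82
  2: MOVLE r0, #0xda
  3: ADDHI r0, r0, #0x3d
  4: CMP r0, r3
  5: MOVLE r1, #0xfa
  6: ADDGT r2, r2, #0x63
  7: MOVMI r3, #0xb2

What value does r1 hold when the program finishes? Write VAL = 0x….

VAL = 0xfa

0: ✓ CMP  NZCV=0000
1: · MOVLT
2: · MOVLE
3: · ADDHI
4: ✓ CMP  NZCV=0011
5: ✓ MOVLE  r1←0xfa
6: · ADDGT
7: · MOVMI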